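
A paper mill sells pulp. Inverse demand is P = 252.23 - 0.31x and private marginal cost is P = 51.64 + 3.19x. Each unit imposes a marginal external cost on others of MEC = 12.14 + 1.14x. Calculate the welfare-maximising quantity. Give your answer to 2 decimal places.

x* = 40.61

Social marginal cost = private MC + MEC = 63.78 + 4.33x.
Set SMC = demand: 63.78 + 4.33x = 252.23 - 0.31x → x* = 40.6142.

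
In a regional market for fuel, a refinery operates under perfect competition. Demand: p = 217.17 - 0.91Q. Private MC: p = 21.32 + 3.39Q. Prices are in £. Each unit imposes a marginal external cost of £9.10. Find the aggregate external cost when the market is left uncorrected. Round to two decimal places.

£414.47

Market equilibrium (private): 21.32 + 3.39Q = 217.17 - 0.91Q → Q_m = 45.5465.
Total external cost = MEC × Q_m = 9.10 × 45.5465 = 414.4732.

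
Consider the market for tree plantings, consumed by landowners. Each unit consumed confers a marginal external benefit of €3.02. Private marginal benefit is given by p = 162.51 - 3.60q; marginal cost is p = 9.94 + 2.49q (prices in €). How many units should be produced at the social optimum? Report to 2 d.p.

q* = 25.55

Social marginal benefit = demand + MEB = 165.53 - 3.60q.
Set SMB = MC: 165.53 - 3.60q = 9.94 + 2.49q → q* = 25.5484.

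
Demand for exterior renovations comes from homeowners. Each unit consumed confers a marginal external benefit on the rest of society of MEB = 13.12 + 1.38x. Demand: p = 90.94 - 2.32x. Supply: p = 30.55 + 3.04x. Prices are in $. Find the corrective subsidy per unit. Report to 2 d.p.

Social marginal benefit = demand + MEB = 104.06 - 0.94x.
Set SMB = MC: 104.06 - 0.94x = 30.55 + 3.04x → x* = 18.4698.
The Pigouvian subsidy equals MEB at x*: 13.12 + 1.38×18.4698 = 38.6083.

subsidy = $38.61 per unit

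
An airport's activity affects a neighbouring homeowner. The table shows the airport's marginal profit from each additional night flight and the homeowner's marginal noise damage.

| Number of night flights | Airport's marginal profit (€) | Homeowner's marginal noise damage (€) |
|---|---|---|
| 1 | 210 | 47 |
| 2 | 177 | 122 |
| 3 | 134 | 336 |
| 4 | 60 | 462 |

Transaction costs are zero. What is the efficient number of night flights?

2

Bargaining reaches the level where marginal profit last exceeds marginal noise damage.
That holds through level 2 (177 ≥ 122) but not at 3 (134 < 336).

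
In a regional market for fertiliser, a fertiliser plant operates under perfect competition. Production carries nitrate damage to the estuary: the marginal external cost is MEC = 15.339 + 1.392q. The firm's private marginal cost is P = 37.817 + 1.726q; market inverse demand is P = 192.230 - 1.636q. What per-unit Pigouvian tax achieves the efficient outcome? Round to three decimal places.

tax = 56.061 per unit

Social marginal cost = private MC + MEC = 53.156 + 3.118q.
Set SMC = demand: 53.156 + 3.118q = 192.230 - 1.636q → q* = 29.2541.
The Pigouvian tax equals MEC at q*: 15.339 + 1.392×29.2541 = 56.0607.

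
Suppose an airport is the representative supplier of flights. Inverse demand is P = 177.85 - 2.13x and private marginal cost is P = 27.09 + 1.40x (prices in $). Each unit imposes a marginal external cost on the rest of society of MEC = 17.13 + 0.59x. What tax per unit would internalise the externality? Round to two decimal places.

Social marginal cost = private MC + MEC = 44.22 + 1.99x.
Set SMC = demand: 44.22 + 1.99x = 177.85 - 2.13x → x* = 32.4345.
The Pigouvian tax equals MEC at x*: 17.13 + 0.59×32.4345 = 36.2664.

tax = $36.27 per unit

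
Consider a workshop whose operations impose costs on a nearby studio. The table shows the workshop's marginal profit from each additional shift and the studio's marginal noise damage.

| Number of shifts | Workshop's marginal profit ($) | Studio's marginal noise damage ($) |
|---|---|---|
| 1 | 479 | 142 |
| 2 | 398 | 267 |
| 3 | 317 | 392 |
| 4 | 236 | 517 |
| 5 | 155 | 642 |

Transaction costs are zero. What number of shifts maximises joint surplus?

2

Bargaining reaches the level where marginal profit last exceeds marginal noise damage.
That holds through level 2 (398 ≥ 267) but not at 3 (317 < 392).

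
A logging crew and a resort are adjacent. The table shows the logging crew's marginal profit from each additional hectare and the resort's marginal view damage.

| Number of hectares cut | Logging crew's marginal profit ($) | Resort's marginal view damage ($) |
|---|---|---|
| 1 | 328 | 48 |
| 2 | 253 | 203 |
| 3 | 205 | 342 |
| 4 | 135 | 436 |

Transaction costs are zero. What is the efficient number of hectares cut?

2

Bargaining reaches the level where marginal profit last exceeds marginal view damage.
That holds through level 2 (253 ≥ 203) but not at 3 (205 < 342).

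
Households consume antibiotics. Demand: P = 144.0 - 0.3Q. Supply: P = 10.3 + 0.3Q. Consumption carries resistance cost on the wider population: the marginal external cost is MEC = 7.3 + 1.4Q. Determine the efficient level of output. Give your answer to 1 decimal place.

Social marginal benefit = demand − MEC = 136.7 - 1.7Q.
Set SMB = MC: 136.7 - 1.7Q = 10.3 + 0.3Q → Q* = 63.2000.

Q* = 63.2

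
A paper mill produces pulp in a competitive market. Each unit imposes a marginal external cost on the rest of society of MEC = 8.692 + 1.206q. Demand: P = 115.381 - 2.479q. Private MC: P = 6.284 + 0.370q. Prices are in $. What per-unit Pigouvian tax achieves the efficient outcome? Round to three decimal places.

tax = $38.554 per unit

Social marginal cost = private MC + MEC = 14.976 + 1.576q.
Set SMC = demand: 14.976 + 1.576q = 115.381 - 2.479q → q* = 24.7608.
The Pigouvian tax equals MEC at q*: 8.692 + 1.206×24.7608 = 38.5535.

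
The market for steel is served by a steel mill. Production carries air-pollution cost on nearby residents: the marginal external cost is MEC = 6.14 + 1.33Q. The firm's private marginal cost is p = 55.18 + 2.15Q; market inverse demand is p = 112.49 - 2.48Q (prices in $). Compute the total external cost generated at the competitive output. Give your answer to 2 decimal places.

$177.89

Market equilibrium (private): 55.18 + 2.15Q = 112.49 - 2.48Q → Q_m = 12.3780.
Total external cost = ∫₀^{Q_m} (6.14 + 1.33Q) dQ = 6.14×12.3780 + ½×1.33×12.3780² = 177.8888.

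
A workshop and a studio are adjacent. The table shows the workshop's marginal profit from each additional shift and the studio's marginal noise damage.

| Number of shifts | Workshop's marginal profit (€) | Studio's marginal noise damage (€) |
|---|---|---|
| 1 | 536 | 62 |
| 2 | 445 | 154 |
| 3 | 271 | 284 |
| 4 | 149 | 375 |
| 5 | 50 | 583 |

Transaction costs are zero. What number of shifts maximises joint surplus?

Bargaining reaches the level where marginal profit last exceeds marginal noise damage.
That holds through level 2 (445 ≥ 154) but not at 3 (271 < 284).

2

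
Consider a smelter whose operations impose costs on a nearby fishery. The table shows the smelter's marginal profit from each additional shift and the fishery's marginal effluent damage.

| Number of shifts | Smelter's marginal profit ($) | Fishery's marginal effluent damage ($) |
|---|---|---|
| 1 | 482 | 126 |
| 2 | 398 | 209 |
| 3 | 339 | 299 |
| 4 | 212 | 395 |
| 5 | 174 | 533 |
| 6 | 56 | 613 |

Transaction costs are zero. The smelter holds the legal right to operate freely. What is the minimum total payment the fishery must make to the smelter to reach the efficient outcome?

$442

Left alone the smelter would choose level 6 (marginal profit stays positive).
Efficient level: k* = 3 (marginal profit ≥ marginal effluent damage through 3).
The fishery must at least cover the smelter's forgone profit from cutting 6→3: 212 + 174 + 56 = 442.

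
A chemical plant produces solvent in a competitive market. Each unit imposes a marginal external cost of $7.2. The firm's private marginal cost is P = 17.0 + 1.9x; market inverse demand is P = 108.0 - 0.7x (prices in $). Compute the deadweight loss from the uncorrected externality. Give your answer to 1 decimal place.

DWL = $10.0

Market equilibrium (private): 17.0 + 1.9x = 108.0 - 0.7x → x_m = 35.0000.
Social marginal cost = private MC + MEC = 24.2 + 1.9x.
Set SMC = demand: 24.2 + 1.9x = 108.0 - 0.7x → x* = 32.2308.
Between x* and x_m the wedge SMC − demand runs linearly from 0 to MEC(x_m), so the loss is a triangle.
DWL = ½ × 2.7692 × 7.2000 = 9.9691.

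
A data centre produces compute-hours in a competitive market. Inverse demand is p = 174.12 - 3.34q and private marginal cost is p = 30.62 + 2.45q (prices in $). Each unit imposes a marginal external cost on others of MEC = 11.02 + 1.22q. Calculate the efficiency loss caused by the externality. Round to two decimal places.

Market equilibrium (private): 30.62 + 2.45q = 174.12 - 3.34q → q_m = 24.7841.
Social marginal cost = private MC + MEC = 41.64 + 3.67q.
Set SMC = demand: 41.64 + 3.67q = 174.12 - 3.34q → q* = 18.8987.
The welfare-loss triangle has base |q_m − q*| and height MEC(q_m) (the vertical gap between SMC and demand is zero at q* and MEC at q_m).
DWL = ½ × 5.8854 × 41.2566 = 121.4058.

DWL = $121.41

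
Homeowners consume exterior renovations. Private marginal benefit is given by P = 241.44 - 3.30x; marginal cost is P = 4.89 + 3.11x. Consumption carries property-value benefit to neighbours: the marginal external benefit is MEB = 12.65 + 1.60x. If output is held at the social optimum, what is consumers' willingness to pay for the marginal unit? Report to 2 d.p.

P = 70.47

Social marginal benefit = demand + MEB = 254.09 - 1.70x.
Set SMB = MC: 254.09 - 1.70x = 4.89 + 3.11x → x* = 51.8087.
Consumer price on the demand curve at x*: 241.44 − 3.30×51.8087 = 70.4713.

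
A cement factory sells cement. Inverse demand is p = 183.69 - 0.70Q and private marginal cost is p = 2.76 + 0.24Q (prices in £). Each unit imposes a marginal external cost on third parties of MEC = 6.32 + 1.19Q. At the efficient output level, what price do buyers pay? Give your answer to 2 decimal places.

Social marginal cost = private MC + MEC = 9.08 + 1.43Q.
Set SMC = demand: 9.08 + 1.43Q = 183.69 - 0.70Q → Q* = 81.9765.
Consumer price on the demand curve at Q*: 183.69 − 0.70×81.9765 = 126.3065.

P = £126.31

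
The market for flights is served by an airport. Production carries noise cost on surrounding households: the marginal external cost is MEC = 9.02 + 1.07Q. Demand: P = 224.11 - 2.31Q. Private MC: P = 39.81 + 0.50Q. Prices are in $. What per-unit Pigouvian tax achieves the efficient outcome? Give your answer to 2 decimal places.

Social marginal cost = private MC + MEC = 48.83 + 1.57Q.
Set SMC = demand: 48.83 + 1.57Q = 224.11 - 2.31Q → Q* = 45.1753.
The Pigouvian tax equals MEC at Q*: 9.02 + 1.07×45.1753 = 57.3576.

tax = $57.36 per unit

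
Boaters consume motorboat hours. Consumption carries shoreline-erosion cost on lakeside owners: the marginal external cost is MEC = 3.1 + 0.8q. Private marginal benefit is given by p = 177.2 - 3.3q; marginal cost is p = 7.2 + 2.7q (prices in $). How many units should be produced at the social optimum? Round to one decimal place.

Social marginal benefit = demand − MEC = 174.1 - 4.1q.
Set SMB = MC: 174.1 - 4.1q = 7.2 + 2.7q → q* = 24.5441.

q* = 24.5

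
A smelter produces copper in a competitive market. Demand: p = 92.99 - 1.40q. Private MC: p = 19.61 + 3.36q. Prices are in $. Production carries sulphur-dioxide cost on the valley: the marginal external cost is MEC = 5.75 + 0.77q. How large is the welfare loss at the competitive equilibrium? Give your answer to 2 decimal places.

Market equilibrium (private): 19.61 + 3.36q = 92.99 - 1.40q → q_m = 15.4160.
Social marginal cost = private MC + MEC = 25.36 + 4.13q.
Set SMC = demand: 25.36 + 4.13q = 92.99 - 1.40q → q* = 12.2297.
Between q* and q_m the wedge SMC − demand runs linearly from 0 to MEC(q_m), so the loss is a triangle.
DWL = ½ × 3.1863 × 17.6203 = 28.0718.

DWL = $28.07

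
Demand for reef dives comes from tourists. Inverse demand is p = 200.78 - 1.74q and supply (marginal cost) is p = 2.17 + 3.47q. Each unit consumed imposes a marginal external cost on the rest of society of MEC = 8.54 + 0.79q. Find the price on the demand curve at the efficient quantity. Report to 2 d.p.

P = 145.66

Social marginal benefit = demand − MEC = 192.24 - 2.53q.
Set SMB = MC: 192.24 - 2.53q = 2.17 + 3.47q → q* = 31.6783.
Consumer price on the demand curve at q*: 200.78 − 1.74×31.6783 = 145.6598.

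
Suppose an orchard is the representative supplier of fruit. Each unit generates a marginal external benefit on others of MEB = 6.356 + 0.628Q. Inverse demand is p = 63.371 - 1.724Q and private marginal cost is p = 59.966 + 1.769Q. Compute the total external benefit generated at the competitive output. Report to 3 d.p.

6.494

Market equilibrium (private): 59.966 + 1.769Q = 63.371 - 1.724Q → Q_m = 0.9748.
Total external benefit = ∫₀^{Q_m} (6.356 + 0.628Q) dQ = 6.356×0.9748 + ½×0.628×0.9748² = 6.4942.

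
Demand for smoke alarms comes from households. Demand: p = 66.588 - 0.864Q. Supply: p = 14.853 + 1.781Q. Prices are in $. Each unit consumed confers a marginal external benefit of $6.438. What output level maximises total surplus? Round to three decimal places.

Q* = 21.994

Social marginal benefit = demand + MEB = 73.026 - 0.864Q.
Set SMB = MC: 73.026 - 0.864Q = 14.853 + 1.781Q → Q* = 21.9936.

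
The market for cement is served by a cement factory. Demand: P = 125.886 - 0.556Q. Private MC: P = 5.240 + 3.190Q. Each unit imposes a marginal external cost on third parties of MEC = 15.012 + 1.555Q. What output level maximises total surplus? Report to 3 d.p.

Q* = 19.927

Social marginal cost = private MC + MEC = 20.252 + 4.745Q.
Set SMC = demand: 20.252 + 4.745Q = 125.886 - 0.556Q → Q* = 19.9272.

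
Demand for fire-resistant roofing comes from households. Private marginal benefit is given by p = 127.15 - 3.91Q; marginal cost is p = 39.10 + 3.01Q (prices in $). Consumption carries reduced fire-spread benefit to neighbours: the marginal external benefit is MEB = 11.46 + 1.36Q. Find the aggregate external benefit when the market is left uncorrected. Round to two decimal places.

Market equilibrium (private): 39.10 + 3.01Q = 127.15 - 3.91Q → Q_m = 12.7240.
Total external benefit = ∫₀^{Q_m} (11.46 + 1.36Q) dQ = 11.46×12.7240 + ½×1.36×12.7240² = 255.9092.

$255.91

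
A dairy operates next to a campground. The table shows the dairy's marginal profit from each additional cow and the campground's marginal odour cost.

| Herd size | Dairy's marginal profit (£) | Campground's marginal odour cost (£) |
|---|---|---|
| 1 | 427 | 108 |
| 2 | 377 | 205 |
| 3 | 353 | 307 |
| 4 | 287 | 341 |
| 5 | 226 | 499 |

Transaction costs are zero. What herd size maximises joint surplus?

3

Bargaining reaches the level where marginal profit last exceeds marginal odour cost.
That holds through level 3 (353 ≥ 307) but not at 4 (287 < 341).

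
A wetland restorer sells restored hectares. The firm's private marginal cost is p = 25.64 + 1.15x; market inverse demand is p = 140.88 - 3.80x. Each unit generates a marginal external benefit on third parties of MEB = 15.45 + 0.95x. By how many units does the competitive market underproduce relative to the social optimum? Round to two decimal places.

Market equilibrium (private): 25.64 + 1.15x = 140.88 - 3.80x → x_m = 23.2808.
Social marginal cost = private MC − MEB = 10.19 + 0.20x.
Set SMC = demand: 10.19 + 0.20x = 140.88 - 3.80x → x* = 32.6725.
Gap = |23.2808 − 32.6725| = 9.3917.

9.39 units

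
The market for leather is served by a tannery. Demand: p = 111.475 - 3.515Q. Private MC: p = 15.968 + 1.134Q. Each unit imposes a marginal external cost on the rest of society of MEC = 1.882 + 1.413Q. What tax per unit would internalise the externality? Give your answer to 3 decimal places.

tax = 23.705 per unit

Social marginal cost = private MC + MEC = 17.850 + 2.547Q.
Set SMC = demand: 17.850 + 2.547Q = 111.475 - 3.515Q → Q* = 15.4446.
The Pigouvian tax equals MEC at Q*: 1.882 + 1.413×15.4446 = 23.7052.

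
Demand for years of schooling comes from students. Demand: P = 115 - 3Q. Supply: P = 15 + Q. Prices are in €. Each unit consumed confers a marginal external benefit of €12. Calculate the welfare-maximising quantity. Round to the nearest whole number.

Social marginal benefit = demand + MEB = 127 - 3Q.
Set SMB = MC: 127 - 3Q = 15 + Q → Q* = 28.0000.

Q* = 28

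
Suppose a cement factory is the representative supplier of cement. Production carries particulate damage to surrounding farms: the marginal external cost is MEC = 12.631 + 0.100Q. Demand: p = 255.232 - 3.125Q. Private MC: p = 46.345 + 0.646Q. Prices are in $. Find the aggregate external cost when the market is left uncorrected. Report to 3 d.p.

Market equilibrium (private): 46.345 + 0.646Q = 255.232 - 3.125Q → Q_m = 55.3930.
Total external cost = ∫₀^{Q_m} (12.631 + 0.100Q) dQ = 12.631×55.3930 + ½×0.100×55.3930² = 853.0882.

$853.088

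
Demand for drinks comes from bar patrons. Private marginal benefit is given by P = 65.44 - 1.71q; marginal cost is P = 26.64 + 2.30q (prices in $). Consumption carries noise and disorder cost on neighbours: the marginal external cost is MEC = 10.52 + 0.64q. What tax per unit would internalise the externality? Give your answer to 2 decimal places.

Social marginal benefit = demand − MEC = 54.92 - 2.35q.
Set SMB = MC: 54.92 - 2.35q = 26.64 + 2.30q → q* = 6.0817.
The Pigouvian tax equals MEC at q*: 10.52 + 0.64×6.0817 = 14.4123.

tax = $14.41 per unit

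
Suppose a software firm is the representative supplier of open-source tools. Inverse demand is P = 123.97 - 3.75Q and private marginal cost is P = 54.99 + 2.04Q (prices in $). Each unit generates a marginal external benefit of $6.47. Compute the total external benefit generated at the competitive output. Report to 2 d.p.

$77.08

Market equilibrium (private): 54.99 + 2.04Q = 123.97 - 3.75Q → Q_m = 11.9136.
Total external benefit = MEB × Q_m = 6.47 × 11.9136 = 77.0810.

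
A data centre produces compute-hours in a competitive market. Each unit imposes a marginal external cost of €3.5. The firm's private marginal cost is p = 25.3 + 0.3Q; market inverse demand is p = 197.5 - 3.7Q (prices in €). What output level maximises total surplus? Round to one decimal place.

Q* = 42.2

Social marginal cost = private MC + MEC = 28.8 + 0.3Q.
Set SMC = demand: 28.8 + 0.3Q = 197.5 - 3.7Q → Q* = 42.1750.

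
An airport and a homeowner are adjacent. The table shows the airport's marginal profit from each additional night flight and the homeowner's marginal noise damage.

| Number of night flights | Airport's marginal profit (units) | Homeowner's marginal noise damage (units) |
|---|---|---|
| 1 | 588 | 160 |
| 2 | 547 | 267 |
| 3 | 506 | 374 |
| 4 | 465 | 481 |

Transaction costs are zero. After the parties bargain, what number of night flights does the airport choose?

Bargaining reaches the level where marginal profit last exceeds marginal noise damage.
That holds through level 3 (506 ≥ 374) but not at 4 (465 < 481).

3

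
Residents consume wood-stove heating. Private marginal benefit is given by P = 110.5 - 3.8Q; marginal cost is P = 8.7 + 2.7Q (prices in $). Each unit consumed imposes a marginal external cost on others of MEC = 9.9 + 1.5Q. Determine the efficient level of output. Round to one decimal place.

Social marginal benefit = demand − MEC = 100.6 - 5.3Q.
Set SMB = MC: 100.6 - 5.3Q = 8.7 + 2.7Q → Q* = 11.4875.

Q* = 11.5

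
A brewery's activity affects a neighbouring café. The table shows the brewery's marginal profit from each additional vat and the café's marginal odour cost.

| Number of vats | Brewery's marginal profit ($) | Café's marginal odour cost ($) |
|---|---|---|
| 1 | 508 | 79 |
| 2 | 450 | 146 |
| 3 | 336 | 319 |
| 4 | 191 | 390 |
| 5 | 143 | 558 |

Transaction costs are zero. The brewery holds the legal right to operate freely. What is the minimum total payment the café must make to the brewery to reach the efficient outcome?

Left alone the brewery would choose level 5 (marginal profit stays positive).
Efficient level: k* = 3 (marginal profit ≥ marginal odour cost through 3).
The café must at least cover the brewery's forgone profit from cutting 5→3: 191 + 143 = 334.

$334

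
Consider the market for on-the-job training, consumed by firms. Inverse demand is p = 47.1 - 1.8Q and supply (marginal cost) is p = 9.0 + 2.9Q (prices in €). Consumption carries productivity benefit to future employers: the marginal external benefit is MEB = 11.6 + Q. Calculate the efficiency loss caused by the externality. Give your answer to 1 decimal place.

Market equilibrium (private): 9.0 + 2.9Q = 47.1 - 1.8Q → Q_m = 8.1064.
Social marginal benefit = demand + MEB = 58.7 - 0.8Q.
Set SMB = MC: 58.7 - 0.8Q = 9.0 + 2.9Q → Q* = 13.4324.
Height of the DWL triangle at Q_m is SMB(Q_m) − MC(Q_m) = MEB(Q_m) = 19.7064.
DWL = ½ × 5.3260 × 19.7064 = 52.4781.

DWL = €52.5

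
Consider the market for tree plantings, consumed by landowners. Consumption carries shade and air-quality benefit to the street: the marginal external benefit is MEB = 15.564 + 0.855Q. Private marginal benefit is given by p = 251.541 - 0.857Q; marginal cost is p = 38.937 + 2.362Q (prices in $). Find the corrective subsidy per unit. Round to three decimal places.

subsidy = $98.087 per unit

Social marginal benefit = demand + MEB = 267.105 - 0.002Q.
Set SMB = MC: 267.105 - 0.002Q = 38.937 + 2.362Q → Q* = 96.5178.
The Pigouvian subsidy equals MEB at Q*: 15.564 + 0.855×96.5178 = 98.0867.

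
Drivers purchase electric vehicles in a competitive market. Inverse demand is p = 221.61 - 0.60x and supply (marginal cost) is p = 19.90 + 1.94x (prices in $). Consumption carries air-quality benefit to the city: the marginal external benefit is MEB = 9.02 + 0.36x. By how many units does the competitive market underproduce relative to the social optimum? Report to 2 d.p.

17.25 units

Market equilibrium (private): 19.90 + 1.94x = 221.61 - 0.60x → x_m = 79.4134.
Social marginal benefit = demand + MEB = 230.63 - 0.24x.
Set SMB = MC: 230.63 - 0.24x = 19.90 + 1.94x → x* = 96.6651.
Gap = |79.4134 − 96.6651| = 17.2517.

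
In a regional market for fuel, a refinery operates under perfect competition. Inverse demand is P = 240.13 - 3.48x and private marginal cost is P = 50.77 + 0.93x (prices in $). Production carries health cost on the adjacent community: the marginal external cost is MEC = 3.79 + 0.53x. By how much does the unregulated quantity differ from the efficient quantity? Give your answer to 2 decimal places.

Market equilibrium (private): 50.77 + 0.93x = 240.13 - 3.48x → x_m = 42.9388.
Social marginal cost = private MC + MEC = 54.56 + 1.46x.
Set SMC = demand: 54.56 + 1.46x = 240.13 - 3.48x → x* = 37.5648.
Gap = |42.9388 − 37.5648| = 5.3740.

5.37 units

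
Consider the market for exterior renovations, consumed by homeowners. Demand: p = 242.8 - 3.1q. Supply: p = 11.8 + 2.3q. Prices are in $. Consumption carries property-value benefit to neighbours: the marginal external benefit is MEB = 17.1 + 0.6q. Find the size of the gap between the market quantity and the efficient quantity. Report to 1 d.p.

Market equilibrium (private): 11.8 + 2.3q = 242.8 - 3.1q → q_m = 42.7778.
Social marginal benefit = demand + MEB = 259.9 - 2.5q.
Set SMB = MC: 259.9 - 2.5q = 11.8 + 2.3q → q* = 51.6875.
Gap = |42.7778 − 51.6875| = 8.9097.

8.9 units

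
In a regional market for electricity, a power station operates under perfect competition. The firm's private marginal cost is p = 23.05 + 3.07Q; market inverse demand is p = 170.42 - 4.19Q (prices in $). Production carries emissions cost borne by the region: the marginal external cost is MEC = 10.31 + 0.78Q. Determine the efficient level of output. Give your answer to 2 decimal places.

Social marginal cost = private MC + MEC = 33.36 + 3.85Q.
Set SMC = demand: 33.36 + 3.85Q = 170.42 - 4.19Q → Q* = 17.0473.

Q* = 17.05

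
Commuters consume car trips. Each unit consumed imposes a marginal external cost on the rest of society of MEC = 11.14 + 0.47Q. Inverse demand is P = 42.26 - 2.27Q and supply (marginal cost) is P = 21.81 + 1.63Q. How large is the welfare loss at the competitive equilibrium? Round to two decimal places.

Market equilibrium (private): 21.81 + 1.63Q = 42.26 - 2.27Q → Q_m = 5.2436.
Social marginal benefit = demand − MEC = 31.12 - 2.74Q.
Set SMB = MC: 31.12 - 2.74Q = 21.81 + 1.63Q → Q* = 2.1304.
The welfare-loss triangle has base |Q_m − Q*| and height MEC(Q_m) (the vertical gap between SMB and MC is zero at Q* and MEC at Q_m).
DWL = ½ × 3.1132 × 13.6045 = 21.1768.

DWL = 21.18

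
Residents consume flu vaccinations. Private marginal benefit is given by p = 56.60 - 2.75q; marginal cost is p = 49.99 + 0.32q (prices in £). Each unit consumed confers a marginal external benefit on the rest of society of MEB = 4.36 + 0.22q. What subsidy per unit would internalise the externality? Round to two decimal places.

Social marginal benefit = demand + MEB = 60.96 - 2.53q.
Set SMB = MC: 60.96 - 2.53q = 49.99 + 0.32q → q* = 3.8491.
The Pigouvian subsidy equals MEB at q*: 4.36 + 0.22×3.8491 = 5.2068.

subsidy = £5.21 per unit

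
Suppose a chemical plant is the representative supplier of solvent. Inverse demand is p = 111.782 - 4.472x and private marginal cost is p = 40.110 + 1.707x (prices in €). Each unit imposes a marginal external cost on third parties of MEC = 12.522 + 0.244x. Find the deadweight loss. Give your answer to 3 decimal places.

DWL = €18.347

Market equilibrium (private): 40.110 + 1.707x = 111.782 - 4.472x → x_m = 11.5993.
Social marginal cost = private MC + MEC = 52.632 + 1.951x.
Set SMC = demand: 52.632 + 1.951x = 111.782 - 4.472x → x* = 9.2091.
The loss is the area between SMC and demand from x* to x_m; with linear curves that's a triangle of height MEC(x_m).
DWL = ½ × 2.3902 × 15.3522 = 18.3474.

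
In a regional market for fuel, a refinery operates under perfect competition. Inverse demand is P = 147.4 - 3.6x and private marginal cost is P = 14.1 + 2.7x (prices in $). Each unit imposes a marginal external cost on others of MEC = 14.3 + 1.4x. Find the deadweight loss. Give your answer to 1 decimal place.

Market equilibrium (private): 14.1 + 2.7x = 147.4 - 3.6x → x_m = 21.1587.
Social marginal cost = private MC + MEC = 28.4 + 4.1x.
Set SMC = demand: 28.4 + 4.1x = 147.4 - 3.6x → x* = 15.4545.
The welfare-loss triangle has base |x_m − x*| and height MEC(x_m) (the vertical gap between SMC and demand is zero at x* and MEC at x_m).
DWL = ½ × 5.7042 × 43.9222 = 125.2705.

DWL = $125.3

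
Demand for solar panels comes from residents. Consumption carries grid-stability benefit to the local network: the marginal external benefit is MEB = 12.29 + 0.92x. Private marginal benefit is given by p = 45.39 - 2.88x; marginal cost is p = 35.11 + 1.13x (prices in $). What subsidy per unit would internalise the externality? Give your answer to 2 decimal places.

Social marginal benefit = demand + MEB = 57.68 - 1.96x.
Set SMB = MC: 57.68 - 1.96x = 35.11 + 1.13x → x* = 7.3042.
The Pigouvian subsidy equals MEB at x*: 12.29 + 0.92×7.3042 = 19.0099.

subsidy = $19.01 per unit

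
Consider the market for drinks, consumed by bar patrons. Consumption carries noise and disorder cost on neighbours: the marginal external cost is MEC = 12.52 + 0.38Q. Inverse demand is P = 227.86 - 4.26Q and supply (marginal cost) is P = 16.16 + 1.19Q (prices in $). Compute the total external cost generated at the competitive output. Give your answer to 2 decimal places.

Market equilibrium (private): 16.16 + 1.19Q = 227.86 - 4.26Q → Q_m = 38.8440.
Total external cost = ∫₀^{Q_m} (12.52 + 0.38Q) dQ = 12.52×38.8440 + ½×0.38×38.8440² = 773.0096.

$773.01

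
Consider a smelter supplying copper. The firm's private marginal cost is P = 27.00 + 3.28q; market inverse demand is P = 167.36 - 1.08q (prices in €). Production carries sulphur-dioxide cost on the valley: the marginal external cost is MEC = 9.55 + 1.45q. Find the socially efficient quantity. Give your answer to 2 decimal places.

q* = 22.51

Social marginal cost = private MC + MEC = 36.55 + 4.73q.
Set SMC = demand: 36.55 + 4.73q = 167.36 - 1.08q → q* = 22.5146.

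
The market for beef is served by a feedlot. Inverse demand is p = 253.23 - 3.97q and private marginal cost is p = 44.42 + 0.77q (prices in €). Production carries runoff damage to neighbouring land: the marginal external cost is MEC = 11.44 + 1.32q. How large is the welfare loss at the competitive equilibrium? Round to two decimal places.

DWL = €399.56

Market equilibrium (private): 44.42 + 0.77q = 253.23 - 3.97q → q_m = 44.0527.
Social marginal cost = private MC + MEC = 55.86 + 2.09q.
Set SMC = demand: 55.86 + 2.09q = 253.23 - 3.97q → q* = 32.5693.
Height of the DWL triangle at q_m is SMC(q_m) − demand(q_m) = MEC(q_m) = 69.5896.
DWL = ½ × 11.4834 × 69.5896 = 399.5626.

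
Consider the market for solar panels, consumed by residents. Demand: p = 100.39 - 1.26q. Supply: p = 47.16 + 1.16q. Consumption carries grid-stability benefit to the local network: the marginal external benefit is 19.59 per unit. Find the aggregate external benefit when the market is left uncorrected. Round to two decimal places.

Market equilibrium (private): 47.16 + 1.16q = 100.39 - 1.26q → q_m = 21.9959.
Total external benefit = MEB × q_m = 19.59 × 21.9959 = 430.8997.

430.90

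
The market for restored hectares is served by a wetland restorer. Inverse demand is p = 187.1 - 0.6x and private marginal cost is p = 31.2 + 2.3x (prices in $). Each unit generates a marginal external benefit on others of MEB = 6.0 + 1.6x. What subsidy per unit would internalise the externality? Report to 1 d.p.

subsidy = $205.3 per unit

Social marginal cost = private MC − MEB = 25.2 + 0.7x.
Set SMC = demand: 25.2 + 0.7x = 187.1 - 0.6x → x* = 124.5385.
The Pigouvian subsidy equals MEB at x*: 6.0 + 1.6×124.5385 = 205.2616.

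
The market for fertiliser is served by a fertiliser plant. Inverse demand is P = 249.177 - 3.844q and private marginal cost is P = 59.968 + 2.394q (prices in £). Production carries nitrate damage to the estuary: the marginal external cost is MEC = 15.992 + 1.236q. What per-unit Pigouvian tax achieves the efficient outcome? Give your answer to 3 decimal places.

tax = £44.637 per unit

Social marginal cost = private MC + MEC = 75.960 + 3.630q.
Set SMC = demand: 75.960 + 3.630q = 249.177 - 3.844q → q* = 23.1759.
The Pigouvian tax equals MEC at q*: 15.992 + 1.236×23.1759 = 44.6374.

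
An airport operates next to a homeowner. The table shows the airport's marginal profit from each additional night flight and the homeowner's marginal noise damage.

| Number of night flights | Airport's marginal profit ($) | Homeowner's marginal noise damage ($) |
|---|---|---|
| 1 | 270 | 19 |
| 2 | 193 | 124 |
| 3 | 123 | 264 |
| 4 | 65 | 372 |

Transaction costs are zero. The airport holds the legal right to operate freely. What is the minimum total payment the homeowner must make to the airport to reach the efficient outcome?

$188

Left alone the airport would choose level 4 (marginal profit stays positive).
Efficient level: k* = 2 (marginal profit ≥ marginal noise damage through 2).
The homeowner must at least cover the airport's forgone profit from cutting 4→2: 123 + 65 = 188.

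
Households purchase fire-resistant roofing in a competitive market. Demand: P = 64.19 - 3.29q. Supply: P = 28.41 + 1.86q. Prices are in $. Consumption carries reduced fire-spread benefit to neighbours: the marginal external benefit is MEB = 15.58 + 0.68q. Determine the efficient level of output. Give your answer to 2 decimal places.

q* = 11.49

Social marginal benefit = demand + MEB = 79.77 - 2.61q.
Set SMB = MC: 79.77 - 2.61q = 28.41 + 1.86q → q* = 11.4899.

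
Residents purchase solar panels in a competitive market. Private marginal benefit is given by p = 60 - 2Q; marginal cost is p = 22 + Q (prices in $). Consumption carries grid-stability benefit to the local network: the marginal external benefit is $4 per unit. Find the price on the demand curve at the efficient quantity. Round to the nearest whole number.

P = $32

Social marginal benefit = demand + MEB = 64 - 2Q.
Set SMB = MC: 64 - 2Q = 22 + Q → Q* = 14.0000.
Consumer price on the demand curve at Q*: 60 − 2×14.0000 = 32.0000.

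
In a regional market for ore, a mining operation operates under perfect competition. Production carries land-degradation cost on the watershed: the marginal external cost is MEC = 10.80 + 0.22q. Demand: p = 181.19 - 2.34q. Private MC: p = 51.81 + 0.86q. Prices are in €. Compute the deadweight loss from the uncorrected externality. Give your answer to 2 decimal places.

Market equilibrium (private): 51.81 + 0.86q = 181.19 - 2.34q → q_m = 40.4313.
Social marginal cost = private MC + MEC = 62.61 + 1.08q.
Set SMC = demand: 62.61 + 1.08q = 181.19 - 2.34q → q* = 34.6725.
Between q* and q_m the wedge SMC − demand runs linearly from 0 to MEC(q_m), so the loss is a triangle.
DWL = ½ × 5.7588 × 19.6949 = 56.7095.

DWL = €56.71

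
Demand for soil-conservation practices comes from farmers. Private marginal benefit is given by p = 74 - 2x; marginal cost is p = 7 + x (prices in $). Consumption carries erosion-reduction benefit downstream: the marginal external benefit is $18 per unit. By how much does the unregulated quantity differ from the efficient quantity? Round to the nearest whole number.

Market equilibrium (private): 7 + x = 74 - 2x → x_m = 22.3333.
Social marginal benefit = demand + MEB = 92 - 2x.
Set SMB = MC: 92 - 2x = 7 + x → x* = 28.3333.
Gap = |22.3333 − 28.3333| = 6.0000.

6 units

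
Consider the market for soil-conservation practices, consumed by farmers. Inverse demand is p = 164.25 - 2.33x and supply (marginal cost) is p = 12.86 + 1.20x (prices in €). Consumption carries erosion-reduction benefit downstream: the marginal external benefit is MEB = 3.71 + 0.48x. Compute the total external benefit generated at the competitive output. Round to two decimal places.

Market equilibrium (private): 12.86 + 1.20x = 164.25 - 2.33x → x_m = 42.8867.
Total external benefit = ∫₀^{x_m} (3.71 + 0.48x) dx = 3.71×42.8867 + ½×0.48×42.8867² = 600.5342.

€600.53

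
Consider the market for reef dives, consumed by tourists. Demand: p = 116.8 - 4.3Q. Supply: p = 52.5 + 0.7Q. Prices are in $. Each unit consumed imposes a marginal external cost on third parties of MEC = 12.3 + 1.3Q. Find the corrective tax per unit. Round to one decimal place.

Social marginal benefit = demand − MEC = 104.5 - 5.6Q.
Set SMB = MC: 104.5 - 5.6Q = 52.5 + 0.7Q → Q* = 8.2540.
The Pigouvian tax equals MEC at Q*: 12.3 + 1.3×8.2540 = 23.0302.

tax = $23.0 per unit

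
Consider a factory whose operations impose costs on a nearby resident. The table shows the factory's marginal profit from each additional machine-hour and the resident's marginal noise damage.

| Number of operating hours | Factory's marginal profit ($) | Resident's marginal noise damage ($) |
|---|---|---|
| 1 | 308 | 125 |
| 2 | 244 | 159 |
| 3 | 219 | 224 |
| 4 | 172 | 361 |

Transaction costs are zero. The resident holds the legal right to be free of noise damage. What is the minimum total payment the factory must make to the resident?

Efficient level: marginal profit ≥ marginal noise damage through level 2, so k* = 2.
With the resident holding the right, the factory must at least compensate total damage at k*: 125 + 159 = 284.

$284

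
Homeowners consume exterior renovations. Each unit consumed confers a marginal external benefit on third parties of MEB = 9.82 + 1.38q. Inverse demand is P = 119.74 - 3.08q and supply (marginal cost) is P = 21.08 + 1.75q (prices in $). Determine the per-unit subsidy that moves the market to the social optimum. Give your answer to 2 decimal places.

subsidy = $53.21 per unit

Social marginal benefit = demand + MEB = 129.56 - 1.70q.
Set SMB = MC: 129.56 - 1.70q = 21.08 + 1.75q → q* = 31.4435.
The Pigouvian subsidy equals MEB at q*: 9.82 + 1.38×31.4435 = 53.2120.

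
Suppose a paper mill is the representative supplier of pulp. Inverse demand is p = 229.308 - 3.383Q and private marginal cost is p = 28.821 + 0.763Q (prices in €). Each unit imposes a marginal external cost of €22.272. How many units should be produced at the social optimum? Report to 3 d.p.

Social marginal cost = private MC + MEC = 51.093 + 0.763Q.
Set SMC = demand: 51.093 + 0.763Q = 229.308 - 3.383Q → Q* = 42.9848.

Q* = 42.985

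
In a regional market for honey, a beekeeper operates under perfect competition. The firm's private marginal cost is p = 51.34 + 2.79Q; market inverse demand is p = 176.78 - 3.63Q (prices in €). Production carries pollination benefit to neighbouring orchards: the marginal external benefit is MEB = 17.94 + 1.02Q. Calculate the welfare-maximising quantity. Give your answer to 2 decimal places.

Q* = 26.55

Social marginal cost = private MC − MEB = 33.40 + 1.77Q.
Set SMC = demand: 33.40 + 1.77Q = 176.78 - 3.63Q → Q* = 26.5519.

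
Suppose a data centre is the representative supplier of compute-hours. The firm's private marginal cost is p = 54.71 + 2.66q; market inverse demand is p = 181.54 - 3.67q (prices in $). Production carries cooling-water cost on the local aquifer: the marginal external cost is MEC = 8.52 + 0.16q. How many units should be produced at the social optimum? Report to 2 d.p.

Social marginal cost = private MC + MEC = 63.23 + 2.82q.
Set SMC = demand: 63.23 + 2.82q = 181.54 - 3.67q → q* = 18.2296.

q* = 18.23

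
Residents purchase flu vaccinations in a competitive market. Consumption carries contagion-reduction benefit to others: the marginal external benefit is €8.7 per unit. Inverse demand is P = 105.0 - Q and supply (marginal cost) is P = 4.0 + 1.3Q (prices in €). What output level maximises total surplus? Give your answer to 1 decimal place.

Social marginal benefit = demand + MEB = 113.7 - Q.
Set SMB = MC: 113.7 - Q = 4.0 + 1.3Q → Q* = 47.6957.

Q* = 47.7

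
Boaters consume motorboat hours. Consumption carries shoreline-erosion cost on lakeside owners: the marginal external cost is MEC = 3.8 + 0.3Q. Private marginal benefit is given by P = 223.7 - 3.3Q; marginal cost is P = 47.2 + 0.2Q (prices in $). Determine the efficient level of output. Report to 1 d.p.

Social marginal benefit = demand − MEC = 219.9 - 3.6Q.
Set SMB = MC: 219.9 - 3.6Q = 47.2 + 0.2Q → Q* = 45.4474.

Q* = 45.4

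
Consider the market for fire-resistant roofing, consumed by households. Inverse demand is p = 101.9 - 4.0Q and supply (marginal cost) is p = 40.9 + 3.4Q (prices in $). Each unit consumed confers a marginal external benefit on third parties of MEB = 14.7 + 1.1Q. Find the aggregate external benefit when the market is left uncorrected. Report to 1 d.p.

Market equilibrium (private): 40.9 + 3.4Q = 101.9 - 4.0Q → Q_m = 8.2432.
Total external benefit = ∫₀^{Q_m} (14.7 + 1.1Q) dQ = 14.7×8.2432 + ½×1.1×8.2432² = 158.5477.

$158.5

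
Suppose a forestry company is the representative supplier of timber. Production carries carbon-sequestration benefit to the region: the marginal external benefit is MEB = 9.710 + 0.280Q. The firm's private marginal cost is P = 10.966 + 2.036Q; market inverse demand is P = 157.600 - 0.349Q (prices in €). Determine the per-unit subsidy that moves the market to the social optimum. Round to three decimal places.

Social marginal cost = private MC − MEB = 1.256 + 1.756Q.
Set SMC = demand: 1.256 + 1.756Q = 157.600 - 0.349Q → Q* = 74.2727.
The Pigouvian subsidy equals MEB at Q*: 9.710 + 0.280×74.2727 = 30.5064.

subsidy = €30.506 per unit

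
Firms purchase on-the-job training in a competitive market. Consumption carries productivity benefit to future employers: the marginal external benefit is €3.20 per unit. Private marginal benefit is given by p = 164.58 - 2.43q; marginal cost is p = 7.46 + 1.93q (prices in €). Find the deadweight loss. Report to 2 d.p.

DWL = €1.17

Market equilibrium (private): 7.46 + 1.93q = 164.58 - 2.43q → q_m = 36.0367.
Social marginal benefit = demand + MEB = 167.78 - 2.43q.
Set SMB = MC: 167.78 - 2.43q = 7.46 + 1.93q → q* = 36.7706.
Height of the DWL triangle at q_m is SMB(q_m) − MC(q_m) = MEB(q_m) = 3.2000.
DWL = ½ × 0.7339 × 3.2000 = 1.1742.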